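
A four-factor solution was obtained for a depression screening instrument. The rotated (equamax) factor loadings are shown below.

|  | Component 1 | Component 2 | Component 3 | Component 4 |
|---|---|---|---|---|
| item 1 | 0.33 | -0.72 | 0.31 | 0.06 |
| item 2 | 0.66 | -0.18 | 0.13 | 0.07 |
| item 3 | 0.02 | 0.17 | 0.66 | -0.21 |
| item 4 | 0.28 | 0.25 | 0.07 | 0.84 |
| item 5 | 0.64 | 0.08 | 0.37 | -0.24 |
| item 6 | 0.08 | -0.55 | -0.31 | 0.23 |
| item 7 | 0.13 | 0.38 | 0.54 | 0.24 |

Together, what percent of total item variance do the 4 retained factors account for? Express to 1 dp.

Communalities: 0.7270, 0.4898, 0.5090, 0.8514, 0.6105, 0.4579, 0.5105; Σh² = 4.1561.
Total variance with 7 standardized items is 7, so the solution explains 4.1561/7 = 0.5937 = 59.37%.

59.4%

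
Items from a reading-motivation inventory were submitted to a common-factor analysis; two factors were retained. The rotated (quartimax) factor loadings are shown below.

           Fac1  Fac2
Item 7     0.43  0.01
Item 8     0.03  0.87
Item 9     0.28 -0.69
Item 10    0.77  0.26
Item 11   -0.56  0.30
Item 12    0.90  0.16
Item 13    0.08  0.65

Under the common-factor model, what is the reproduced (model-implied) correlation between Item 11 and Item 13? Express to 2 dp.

0.15

r̂ = Σ λ_i·λ_j across factors = (-0.56)(0.08) + (0.30)(0.65)
  = -0.0448 +0.1950 = 0.1502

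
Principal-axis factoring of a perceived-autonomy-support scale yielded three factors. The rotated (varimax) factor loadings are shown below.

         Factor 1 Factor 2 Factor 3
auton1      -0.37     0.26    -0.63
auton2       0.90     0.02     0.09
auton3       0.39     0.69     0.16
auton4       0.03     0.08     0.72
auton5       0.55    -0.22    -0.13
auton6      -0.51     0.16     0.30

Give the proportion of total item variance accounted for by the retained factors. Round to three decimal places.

0.557

Communalities: 0.6014, 0.8185, 0.6538, 0.5257, 0.3678, 0.3757; Σh² = 3.3429.
Total variance with 6 standardized items is 6, so the solution explains 3.3429/6 = 0.5572.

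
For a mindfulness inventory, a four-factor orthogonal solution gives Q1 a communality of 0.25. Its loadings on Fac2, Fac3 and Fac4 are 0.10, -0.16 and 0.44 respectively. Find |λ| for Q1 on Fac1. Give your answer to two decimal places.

Under orthogonal rotation h² = Σλ², so λ_Fac1² = h² − (0.2292) = 0.25 − 0.2292 = 0.0208.
|λ| = √0.0208 = 0.1442.

0.14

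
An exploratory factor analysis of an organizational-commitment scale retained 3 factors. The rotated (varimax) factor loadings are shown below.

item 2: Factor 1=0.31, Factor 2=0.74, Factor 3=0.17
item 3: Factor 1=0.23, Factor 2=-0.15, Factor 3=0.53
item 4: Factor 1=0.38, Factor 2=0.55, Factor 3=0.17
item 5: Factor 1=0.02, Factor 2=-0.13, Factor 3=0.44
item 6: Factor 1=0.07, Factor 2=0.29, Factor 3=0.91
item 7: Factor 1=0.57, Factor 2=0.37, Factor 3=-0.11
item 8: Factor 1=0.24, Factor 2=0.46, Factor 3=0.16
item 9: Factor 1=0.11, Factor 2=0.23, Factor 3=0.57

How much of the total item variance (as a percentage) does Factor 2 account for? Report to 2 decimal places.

SS loadings for Factor 2 = 0.74² + (-0.15)² + 0.55² + (-0.13)² + 0.29² + 0.37² + 0.46² + 0.23² = 1.3750
With 8 standardized items, total variance = 8. Proportion = 1.3750/8 = 0.1719 → 17.19%.

17.19%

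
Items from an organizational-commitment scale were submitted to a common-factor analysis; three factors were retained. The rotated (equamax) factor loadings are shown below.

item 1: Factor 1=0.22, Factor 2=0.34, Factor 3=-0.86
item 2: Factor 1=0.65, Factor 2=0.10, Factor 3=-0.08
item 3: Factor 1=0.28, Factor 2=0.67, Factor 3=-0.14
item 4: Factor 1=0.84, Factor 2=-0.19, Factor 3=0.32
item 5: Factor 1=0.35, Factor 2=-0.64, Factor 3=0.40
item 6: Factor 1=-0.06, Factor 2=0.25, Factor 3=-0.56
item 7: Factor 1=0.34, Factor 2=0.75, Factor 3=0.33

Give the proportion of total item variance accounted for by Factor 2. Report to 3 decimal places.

SS loadings for Factor 2 = 0.34² + 0.10² + 0.67² + (-0.19)² + (-0.64)² + 0.25² + 0.75² = 1.6452
Proportion of variance = 1.6452 / 7 = 0.2350.

0.235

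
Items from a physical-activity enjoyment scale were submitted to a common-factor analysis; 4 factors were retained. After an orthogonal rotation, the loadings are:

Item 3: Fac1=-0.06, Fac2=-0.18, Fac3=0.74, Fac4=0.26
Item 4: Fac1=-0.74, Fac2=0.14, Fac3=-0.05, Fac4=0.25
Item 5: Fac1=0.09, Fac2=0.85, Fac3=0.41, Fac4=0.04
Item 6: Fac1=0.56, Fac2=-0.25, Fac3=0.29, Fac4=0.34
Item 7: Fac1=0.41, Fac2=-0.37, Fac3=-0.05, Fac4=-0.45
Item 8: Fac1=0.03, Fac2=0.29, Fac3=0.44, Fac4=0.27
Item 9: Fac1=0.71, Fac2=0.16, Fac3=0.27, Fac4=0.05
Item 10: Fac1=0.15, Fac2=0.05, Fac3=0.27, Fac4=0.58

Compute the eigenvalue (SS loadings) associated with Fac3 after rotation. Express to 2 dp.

SS loadings for Fac3 = 0.74² + (-0.05)² + 0.41² + 0.29² + (-0.05)² + 0.44² + 0.27² + 0.27² = 0.5476 + 0.0025 + 0.1681 + 0.0841 + 0.0025 + 0.1936 + 0.0729 + 0.0729 = 1.1442

1.14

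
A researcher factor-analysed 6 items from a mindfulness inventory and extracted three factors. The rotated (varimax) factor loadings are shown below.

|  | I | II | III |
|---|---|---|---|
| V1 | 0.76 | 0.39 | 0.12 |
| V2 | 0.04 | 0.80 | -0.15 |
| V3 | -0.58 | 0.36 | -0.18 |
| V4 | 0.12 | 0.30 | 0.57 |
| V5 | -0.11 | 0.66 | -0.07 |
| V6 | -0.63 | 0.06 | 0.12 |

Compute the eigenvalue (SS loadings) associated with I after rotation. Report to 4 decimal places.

SS loadings for I = 0.76² + 0.04² + (-0.58)² + 0.12² + (-0.11)² + (-0.63)² = 0.5776 + 0.0016 + 0.3364 + 0.0144 + 0.0121 + 0.3969 = 1.3390

1.3390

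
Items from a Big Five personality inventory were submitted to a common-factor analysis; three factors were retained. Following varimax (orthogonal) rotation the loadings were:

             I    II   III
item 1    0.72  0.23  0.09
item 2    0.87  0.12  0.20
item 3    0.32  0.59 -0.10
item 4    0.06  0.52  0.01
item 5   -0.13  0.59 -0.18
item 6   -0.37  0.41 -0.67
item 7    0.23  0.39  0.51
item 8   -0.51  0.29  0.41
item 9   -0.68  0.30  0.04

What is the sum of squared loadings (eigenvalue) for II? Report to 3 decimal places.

1.528

SS loadings for II = 0.23² + 0.12² + 0.59² + 0.52² + 0.59² + 0.41² + 0.39² + 0.29² + 0.30² = 0.0529 + 0.0144 + 0.3481 + 0.2704 + 0.3481 + 0.1681 + 0.1521 + 0.0841 + 0.0900 = 1.5282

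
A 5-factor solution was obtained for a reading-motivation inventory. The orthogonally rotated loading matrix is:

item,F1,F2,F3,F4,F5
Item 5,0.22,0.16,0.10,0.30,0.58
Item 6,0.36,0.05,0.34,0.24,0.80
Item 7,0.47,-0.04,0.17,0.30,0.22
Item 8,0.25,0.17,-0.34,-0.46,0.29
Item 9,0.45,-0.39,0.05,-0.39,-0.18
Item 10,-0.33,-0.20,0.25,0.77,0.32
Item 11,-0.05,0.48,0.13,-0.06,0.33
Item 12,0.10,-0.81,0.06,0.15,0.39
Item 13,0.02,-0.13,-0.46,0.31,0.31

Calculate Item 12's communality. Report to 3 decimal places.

0.844

h² = 0.10² + (-0.81)² + 0.06² + 0.15² + 0.39² = 0.0100 + 0.6561 + 0.0036 + 0.0225 + 0.1521 = 0.8443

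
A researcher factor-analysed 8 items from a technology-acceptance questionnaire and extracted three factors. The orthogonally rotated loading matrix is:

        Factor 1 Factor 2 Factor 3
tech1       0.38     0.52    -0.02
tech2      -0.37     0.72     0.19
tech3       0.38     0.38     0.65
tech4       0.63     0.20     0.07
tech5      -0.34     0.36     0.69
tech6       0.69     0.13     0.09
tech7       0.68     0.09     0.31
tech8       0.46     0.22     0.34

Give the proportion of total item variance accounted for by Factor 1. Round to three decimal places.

SS loadings for Factor 1 = 0.38² + (-0.37)² + 0.38² + 0.63² + (-0.34)² + 0.69² + 0.68² + 0.46² = 2.0883
Proportion of variance = 2.0883 / 8 = 0.2610.

0.261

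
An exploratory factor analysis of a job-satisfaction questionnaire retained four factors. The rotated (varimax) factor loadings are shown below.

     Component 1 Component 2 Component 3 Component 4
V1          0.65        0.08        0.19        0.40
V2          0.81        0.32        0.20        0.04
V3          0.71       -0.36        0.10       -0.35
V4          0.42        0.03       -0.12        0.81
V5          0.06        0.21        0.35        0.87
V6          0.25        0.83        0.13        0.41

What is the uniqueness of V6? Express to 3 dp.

0.064

h² = 0.25² + 0.83² + 0.13² + 0.41² = 0.0625 + 0.6889 + 0.0169 + 0.1681 = 0.9364
Uniqueness u² = 1 − h² = 1 − 0.9364 = 0.0636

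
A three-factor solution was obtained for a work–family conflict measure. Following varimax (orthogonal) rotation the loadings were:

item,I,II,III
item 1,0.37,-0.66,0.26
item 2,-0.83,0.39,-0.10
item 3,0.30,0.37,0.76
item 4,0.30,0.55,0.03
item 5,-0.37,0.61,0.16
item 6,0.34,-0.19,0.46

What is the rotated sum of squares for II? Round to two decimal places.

SS loadings for II = (-0.66)² + 0.39² + 0.37² + 0.55² + 0.61² + (-0.19)² = 0.4356 + 0.1521 + 0.1369 + 0.3025 + 0.3721 + 0.0361 = 1.4353

1.44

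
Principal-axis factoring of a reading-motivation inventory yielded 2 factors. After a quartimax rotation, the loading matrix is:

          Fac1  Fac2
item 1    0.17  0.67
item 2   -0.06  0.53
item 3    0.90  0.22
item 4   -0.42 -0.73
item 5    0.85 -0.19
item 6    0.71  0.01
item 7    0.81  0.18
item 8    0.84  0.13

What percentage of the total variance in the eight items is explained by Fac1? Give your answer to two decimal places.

45.09%

SS loadings for Fac1 = 0.17² + (-0.06)² + 0.90² + (-0.42)² + 0.85² + 0.71² + 0.81² + 0.84² = 3.6072
With 8 standardized items, total variance = 8. Proportion = 3.6072/8 = 0.4509 → 45.09%.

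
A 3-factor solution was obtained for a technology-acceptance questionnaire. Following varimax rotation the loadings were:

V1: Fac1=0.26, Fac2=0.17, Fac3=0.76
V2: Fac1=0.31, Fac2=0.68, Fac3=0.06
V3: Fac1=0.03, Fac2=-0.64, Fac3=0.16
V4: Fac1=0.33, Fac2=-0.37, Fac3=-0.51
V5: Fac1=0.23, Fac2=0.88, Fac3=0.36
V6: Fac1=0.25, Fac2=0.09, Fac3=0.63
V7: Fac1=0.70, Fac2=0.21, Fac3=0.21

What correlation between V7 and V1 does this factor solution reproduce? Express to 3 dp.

0.377

r̂ = Σ λ_i·λ_j across factors = (0.70)(0.26) + (0.21)(0.17) + (0.21)(0.76)
  = +0.1820 +0.0357 +0.1596 = 0.3773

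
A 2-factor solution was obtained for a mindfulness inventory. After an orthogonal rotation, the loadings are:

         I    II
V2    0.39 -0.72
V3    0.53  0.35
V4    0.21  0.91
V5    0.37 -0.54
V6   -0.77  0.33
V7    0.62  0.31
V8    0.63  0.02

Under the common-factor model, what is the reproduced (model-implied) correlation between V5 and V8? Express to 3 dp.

r̂ = Σ λ_i·λ_j across factors = (0.37)(0.63) + (-0.54)(0.02)
  = +0.2331 -0.0108 = 0.2223

0.222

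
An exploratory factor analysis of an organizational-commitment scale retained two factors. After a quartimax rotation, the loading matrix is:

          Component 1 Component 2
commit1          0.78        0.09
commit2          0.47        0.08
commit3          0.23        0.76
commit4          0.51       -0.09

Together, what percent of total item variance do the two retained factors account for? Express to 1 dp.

43.6%

Communalities: 0.6165, 0.2273, 0.6305, 0.2682; Σh² = 1.7425.
Total variance with 4 standardized items is 4, so the solution explains 1.7425/4 = 0.4356 = 43.56%.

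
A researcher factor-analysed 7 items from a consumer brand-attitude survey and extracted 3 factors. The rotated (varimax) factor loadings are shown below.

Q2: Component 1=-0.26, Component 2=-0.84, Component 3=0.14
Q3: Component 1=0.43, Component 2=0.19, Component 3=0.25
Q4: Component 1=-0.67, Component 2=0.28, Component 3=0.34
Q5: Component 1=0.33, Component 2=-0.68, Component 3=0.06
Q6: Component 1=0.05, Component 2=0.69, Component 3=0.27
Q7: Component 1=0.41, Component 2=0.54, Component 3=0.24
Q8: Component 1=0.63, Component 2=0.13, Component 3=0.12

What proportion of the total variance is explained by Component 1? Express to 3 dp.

0.197

SS loadings for Component 1 = (-0.26)² + 0.43² + (-0.67)² + 0.33² + 0.05² + 0.41² + 0.63² = 1.3778
Proportion of variance = 1.3778 / 7 = 0.1968.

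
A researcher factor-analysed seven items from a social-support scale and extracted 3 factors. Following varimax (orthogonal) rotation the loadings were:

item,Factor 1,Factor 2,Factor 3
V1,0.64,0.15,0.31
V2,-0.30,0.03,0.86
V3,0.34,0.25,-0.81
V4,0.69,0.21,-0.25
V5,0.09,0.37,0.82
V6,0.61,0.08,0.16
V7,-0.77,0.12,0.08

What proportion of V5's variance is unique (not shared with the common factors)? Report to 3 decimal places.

0.183

h² = 0.09² + 0.37² + 0.82² = 0.0081 + 0.1369 + 0.6724 = 0.8174
Uniqueness u² = 1 − h² = 1 − 0.8174 = 0.1826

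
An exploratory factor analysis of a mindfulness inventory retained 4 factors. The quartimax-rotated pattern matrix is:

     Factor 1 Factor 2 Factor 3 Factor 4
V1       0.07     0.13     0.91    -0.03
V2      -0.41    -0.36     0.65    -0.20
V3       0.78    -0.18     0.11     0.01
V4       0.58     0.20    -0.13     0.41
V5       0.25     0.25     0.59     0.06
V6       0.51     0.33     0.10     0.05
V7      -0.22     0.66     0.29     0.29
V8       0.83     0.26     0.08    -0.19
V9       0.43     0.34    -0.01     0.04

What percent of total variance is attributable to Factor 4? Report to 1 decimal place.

3.7%

SS loadings for Factor 4 = (-0.03)² + (-0.20)² + 0.01² + 0.41² + 0.06² + 0.05² + 0.29² + (-0.19)² + 0.04² = 0.3370
With 9 standardized items, total variance = 9. Proportion = 0.3370/9 = 0.0374 → 3.74%.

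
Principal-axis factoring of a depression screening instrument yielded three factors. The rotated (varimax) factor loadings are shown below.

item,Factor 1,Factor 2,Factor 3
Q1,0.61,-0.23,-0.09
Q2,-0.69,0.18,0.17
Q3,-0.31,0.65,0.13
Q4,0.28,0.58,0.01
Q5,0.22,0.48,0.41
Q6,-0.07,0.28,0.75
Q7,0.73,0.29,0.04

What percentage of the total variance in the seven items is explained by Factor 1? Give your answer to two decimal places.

22.98%

SS loadings for Factor 1 = 0.61² + (-0.69)² + (-0.31)² + 0.28² + 0.22² + (-0.07)² + 0.73² = 1.6089
With 7 standardized items, total variance = 7. Proportion = 1.6089/7 = 0.2298 → 22.98%.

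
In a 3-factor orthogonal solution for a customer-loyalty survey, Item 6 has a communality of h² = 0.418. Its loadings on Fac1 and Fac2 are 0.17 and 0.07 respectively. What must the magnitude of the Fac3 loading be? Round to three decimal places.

Under orthogonal rotation h² = Σλ², so λ_Fac3² = h² − (0.0338) = 0.418 − 0.0338 = 0.3842.
|λ| = √0.3842 = 0.6198.

0.620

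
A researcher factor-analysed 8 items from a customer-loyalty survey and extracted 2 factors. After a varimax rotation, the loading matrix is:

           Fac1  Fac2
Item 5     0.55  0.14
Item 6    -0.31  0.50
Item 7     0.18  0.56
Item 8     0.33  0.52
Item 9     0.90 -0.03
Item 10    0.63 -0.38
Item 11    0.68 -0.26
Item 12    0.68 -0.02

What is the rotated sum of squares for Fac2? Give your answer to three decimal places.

1.067

SS loadings for Fac2 = 0.14² + 0.50² + 0.56² + 0.52² + (-0.03)² + (-0.38)² + (-0.26)² + (-0.02)² = 0.0196 + 0.2500 + 0.3136 + 0.2704 + 0.0009 + 0.1444 + 0.0676 + 0.0004 = 1.0669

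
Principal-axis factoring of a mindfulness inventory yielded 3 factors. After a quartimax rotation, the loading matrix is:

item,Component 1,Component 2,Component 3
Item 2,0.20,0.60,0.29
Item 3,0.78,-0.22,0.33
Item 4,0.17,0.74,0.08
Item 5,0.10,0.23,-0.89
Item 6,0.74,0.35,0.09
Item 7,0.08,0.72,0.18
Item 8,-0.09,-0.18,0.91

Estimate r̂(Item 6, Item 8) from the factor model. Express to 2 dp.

r̂ = Σ λ_i·λ_j across factors = (0.74)(-0.09) + (0.35)(-0.18) + (0.09)(0.91)
  = -0.0666 -0.0630 +0.0819 = -0.0477

-0.05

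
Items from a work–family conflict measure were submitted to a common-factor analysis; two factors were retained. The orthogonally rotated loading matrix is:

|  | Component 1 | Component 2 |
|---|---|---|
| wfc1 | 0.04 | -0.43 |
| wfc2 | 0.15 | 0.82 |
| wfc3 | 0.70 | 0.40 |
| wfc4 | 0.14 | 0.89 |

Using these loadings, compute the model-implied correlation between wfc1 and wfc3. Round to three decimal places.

r̂ = Σ λ_i·λ_j across factors = (0.04)(0.70) + (-0.43)(0.40)
  = +0.0280 -0.1720 = -0.1440

-0.144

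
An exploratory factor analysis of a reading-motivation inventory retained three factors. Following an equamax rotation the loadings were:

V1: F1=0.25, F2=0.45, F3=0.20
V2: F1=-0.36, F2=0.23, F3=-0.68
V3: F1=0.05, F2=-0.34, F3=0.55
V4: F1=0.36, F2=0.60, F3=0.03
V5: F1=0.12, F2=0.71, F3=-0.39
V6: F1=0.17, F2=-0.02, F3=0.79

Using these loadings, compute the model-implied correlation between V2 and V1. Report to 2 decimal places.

r̂ = Σ λ_i·λ_j across factors = (-0.36)(0.25) + (0.23)(0.45) + (-0.68)(0.20)
  = -0.0900 +0.1035 -0.1360 = -0.1225

-0.12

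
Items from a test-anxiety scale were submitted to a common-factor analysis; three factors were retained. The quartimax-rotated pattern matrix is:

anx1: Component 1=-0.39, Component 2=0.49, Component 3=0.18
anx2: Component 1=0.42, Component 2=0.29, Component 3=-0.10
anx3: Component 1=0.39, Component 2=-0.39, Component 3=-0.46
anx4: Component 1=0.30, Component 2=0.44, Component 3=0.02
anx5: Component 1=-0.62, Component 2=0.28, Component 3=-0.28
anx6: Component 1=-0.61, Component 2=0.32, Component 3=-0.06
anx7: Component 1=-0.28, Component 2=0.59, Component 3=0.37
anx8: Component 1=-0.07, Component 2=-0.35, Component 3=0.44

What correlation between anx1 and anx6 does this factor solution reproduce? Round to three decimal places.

0.384

r̂ = Σ λ_i·λ_j across factors = (-0.39)(-0.61) + (0.49)(0.32) + (0.18)(-0.06)
  = +0.2379 +0.1568 -0.0108 = 0.3839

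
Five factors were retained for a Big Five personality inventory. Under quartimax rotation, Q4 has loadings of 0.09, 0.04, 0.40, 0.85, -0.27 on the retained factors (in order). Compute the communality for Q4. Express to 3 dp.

0.965

h² = 0.09² + 0.04² + 0.40² + 0.85² + (-0.27)² = 0.0081 + 0.0016 + 0.1600 + 0.7225 + 0.0729 = 0.9651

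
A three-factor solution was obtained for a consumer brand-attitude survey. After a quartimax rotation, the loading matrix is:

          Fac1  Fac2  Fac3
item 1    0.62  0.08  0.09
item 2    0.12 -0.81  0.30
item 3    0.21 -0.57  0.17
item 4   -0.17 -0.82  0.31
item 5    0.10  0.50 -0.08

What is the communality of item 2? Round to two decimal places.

0.76

h² = 0.12² + (-0.81)² + 0.30² = 0.0144 + 0.6561 + 0.0900 = 0.7605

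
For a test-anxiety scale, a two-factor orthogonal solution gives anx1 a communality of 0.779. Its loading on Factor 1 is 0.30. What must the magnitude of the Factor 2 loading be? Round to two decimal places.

Under orthogonal rotation h² = Σλ², so λ_Factor 2² = h² − (0.0900) = 0.779 − 0.0900 = 0.6890.
|λ| = √0.6890 = 0.8301.

0.83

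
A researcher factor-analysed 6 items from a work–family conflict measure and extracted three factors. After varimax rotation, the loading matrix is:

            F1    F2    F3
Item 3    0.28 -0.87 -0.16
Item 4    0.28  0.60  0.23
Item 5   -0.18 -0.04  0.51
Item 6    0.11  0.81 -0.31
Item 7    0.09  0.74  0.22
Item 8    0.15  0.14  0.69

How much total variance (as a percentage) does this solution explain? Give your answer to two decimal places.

SS loadings by factor: 0.2319, 2.3418, 0.9592; total = 3.5329.
Total variance with 6 standardized items is 6, so the solution explains 3.5329/6 = 0.5888 = 58.88%.

58.88%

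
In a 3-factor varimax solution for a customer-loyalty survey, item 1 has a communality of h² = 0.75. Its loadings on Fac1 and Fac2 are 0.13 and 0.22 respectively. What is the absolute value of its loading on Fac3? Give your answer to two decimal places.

Under orthogonal rotation h² = Σλ², so λ_Fac3² = h² − (0.0653) = 0.75 − 0.0653 = 0.6847.
|λ| = √0.6847 = 0.8275.

0.83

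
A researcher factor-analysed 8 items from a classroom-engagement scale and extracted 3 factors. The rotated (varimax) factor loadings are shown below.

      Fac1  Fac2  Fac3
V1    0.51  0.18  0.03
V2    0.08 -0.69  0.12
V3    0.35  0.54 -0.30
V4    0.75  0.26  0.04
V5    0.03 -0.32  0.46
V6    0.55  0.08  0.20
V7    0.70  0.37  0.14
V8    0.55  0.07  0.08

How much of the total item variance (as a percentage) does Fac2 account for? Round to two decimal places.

SS loadings for Fac2 = 0.18² + (-0.69)² + 0.54² + 0.26² + (-0.32)² + 0.08² + 0.37² + 0.07² = 1.1183
With 8 standardized items, total variance = 8. Proportion = 1.1183/8 = 0.1398 → 13.98%.

13.98%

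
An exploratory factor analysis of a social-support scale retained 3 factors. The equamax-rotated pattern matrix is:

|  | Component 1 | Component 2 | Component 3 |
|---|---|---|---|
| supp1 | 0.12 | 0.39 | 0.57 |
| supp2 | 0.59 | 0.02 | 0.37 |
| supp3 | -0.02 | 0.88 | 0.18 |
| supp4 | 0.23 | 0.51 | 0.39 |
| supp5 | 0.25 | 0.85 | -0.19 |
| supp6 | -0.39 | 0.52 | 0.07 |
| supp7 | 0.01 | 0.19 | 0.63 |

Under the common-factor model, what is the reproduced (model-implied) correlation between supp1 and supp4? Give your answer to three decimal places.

r̂ = Σ λ_i·λ_j across factors = (0.12)(0.23) + (0.39)(0.51) + (0.57)(0.39)
  = +0.0276 +0.1989 +0.2223 = 0.4488

0.449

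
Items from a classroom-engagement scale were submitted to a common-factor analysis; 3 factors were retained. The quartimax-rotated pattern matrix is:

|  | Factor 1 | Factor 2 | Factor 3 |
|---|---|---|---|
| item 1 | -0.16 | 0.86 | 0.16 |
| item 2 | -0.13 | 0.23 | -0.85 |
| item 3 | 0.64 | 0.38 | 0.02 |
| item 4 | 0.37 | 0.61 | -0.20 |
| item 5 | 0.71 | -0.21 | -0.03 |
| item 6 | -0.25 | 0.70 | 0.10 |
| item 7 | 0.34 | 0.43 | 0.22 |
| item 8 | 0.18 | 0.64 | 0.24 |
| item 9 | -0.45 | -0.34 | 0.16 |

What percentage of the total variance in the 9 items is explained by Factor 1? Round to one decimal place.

16.7%

SS loadings for Factor 1 = (-0.16)² + (-0.13)² + 0.64² + 0.37² + 0.71² + (-0.25)² + 0.34² + 0.18² + (-0.45)² = 1.5061
With 9 standardized items, total variance = 9. Proportion = 1.5061/9 = 0.1673 → 16.73%.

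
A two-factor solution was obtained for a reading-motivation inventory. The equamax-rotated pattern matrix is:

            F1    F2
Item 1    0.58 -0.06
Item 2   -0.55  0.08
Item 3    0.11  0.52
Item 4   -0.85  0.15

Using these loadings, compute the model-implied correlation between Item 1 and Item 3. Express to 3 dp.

0.033

r̂ = Σ λ_i·λ_j across factors = (0.58)(0.11) + (-0.06)(0.52)
  = +0.0638 -0.0312 = 0.0326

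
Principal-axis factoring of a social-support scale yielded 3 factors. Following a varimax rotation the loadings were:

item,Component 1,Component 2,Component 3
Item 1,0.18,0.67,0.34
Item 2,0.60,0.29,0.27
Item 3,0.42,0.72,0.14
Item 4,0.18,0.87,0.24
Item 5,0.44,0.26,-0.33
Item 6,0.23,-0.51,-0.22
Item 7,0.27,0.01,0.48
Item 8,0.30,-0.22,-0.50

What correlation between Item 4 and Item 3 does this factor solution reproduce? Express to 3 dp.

r̂ = Σ λ_i·λ_j across factors = (0.18)(0.42) + (0.87)(0.72) + (0.24)(0.14)
  = +0.0756 +0.6264 +0.0336 = 0.7356

0.736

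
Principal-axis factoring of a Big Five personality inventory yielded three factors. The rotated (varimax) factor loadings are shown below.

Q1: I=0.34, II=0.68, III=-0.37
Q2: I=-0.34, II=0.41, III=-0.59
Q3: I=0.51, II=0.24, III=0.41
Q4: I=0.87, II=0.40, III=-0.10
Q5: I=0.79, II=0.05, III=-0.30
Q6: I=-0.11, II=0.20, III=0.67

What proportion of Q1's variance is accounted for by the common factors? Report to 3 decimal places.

0.715

h² = 0.34² + 0.68² + (-0.37)² = 0.1156 + 0.4624 + 0.1369 = 0.7149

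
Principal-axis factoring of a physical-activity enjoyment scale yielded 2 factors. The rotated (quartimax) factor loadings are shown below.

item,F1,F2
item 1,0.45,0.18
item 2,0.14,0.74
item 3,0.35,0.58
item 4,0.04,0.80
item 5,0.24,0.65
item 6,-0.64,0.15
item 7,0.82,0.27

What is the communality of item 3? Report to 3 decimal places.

0.459

h² = 0.35² + 0.58² = 0.1225 + 0.3364 = 0.4589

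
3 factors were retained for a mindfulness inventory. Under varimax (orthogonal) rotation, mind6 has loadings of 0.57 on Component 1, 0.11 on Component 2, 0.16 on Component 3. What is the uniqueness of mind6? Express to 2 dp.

h² = 0.57² + 0.11² + 0.16² = 0.3249 + 0.0121 + 0.0256 = 0.3626
Uniqueness u² = 1 − h² = 1 − 0.3626 = 0.6374

0.64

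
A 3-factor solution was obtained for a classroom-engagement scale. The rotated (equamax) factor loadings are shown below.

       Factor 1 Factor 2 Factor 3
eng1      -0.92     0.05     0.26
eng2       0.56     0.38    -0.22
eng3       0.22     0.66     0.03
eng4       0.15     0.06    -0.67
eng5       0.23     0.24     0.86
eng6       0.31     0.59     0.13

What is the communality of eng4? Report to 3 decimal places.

0.475

h² = 0.15² + 0.06² + (-0.67)² = 0.0225 + 0.0036 + 0.4489 = 0.4750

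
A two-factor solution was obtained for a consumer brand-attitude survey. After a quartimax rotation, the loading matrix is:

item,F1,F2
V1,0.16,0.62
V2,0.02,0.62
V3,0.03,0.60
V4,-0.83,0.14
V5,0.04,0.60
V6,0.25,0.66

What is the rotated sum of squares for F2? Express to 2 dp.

1.94

SS loadings for F2 = 0.62² + 0.62² + 0.60² + 0.14² + 0.60² + 0.66² = 0.3844 + 0.3844 + 0.3600 + 0.0196 + 0.3600 + 0.4356 = 1.9440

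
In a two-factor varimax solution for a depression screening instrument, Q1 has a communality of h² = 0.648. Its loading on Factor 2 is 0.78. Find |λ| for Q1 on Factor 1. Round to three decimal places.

Under orthogonal rotation h² = Σλ², so λ_Factor 1² = h² − (0.6084) = 0.648 − 0.6084 = 0.0396.
|λ| = √0.0396 = 0.1990.

0.199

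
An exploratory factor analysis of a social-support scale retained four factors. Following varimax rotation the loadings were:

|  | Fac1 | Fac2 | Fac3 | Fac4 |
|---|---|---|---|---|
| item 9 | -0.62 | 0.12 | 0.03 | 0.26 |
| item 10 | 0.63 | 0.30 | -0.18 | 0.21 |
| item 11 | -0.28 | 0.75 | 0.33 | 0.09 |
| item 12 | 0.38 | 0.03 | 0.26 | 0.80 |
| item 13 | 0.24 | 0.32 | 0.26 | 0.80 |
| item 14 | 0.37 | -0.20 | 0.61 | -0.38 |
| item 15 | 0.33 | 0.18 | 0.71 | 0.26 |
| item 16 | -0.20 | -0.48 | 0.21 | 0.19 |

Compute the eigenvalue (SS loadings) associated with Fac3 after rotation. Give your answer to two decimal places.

SS loadings for Fac3 = 0.03² + (-0.18)² + 0.33² + 0.26² + 0.26² + 0.61² + 0.71² + 0.21² = 0.0009 + 0.0324 + 0.1089 + 0.0676 + 0.0676 + 0.3721 + 0.5041 + 0.0441 = 1.1977

1.20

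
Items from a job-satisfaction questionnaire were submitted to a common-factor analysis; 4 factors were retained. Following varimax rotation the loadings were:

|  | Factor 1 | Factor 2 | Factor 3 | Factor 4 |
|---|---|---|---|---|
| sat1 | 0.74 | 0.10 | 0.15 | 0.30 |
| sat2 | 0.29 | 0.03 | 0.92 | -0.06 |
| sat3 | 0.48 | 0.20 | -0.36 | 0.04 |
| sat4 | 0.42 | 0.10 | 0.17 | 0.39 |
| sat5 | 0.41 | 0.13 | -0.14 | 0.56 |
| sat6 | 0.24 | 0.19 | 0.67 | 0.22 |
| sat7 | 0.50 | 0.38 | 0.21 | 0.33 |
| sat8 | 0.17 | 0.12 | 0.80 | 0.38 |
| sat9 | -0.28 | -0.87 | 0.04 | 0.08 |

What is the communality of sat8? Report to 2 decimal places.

h² = 0.17² + 0.12² + 0.80² + 0.38² = 0.0289 + 0.0144 + 0.6400 + 0.1444 = 0.8277

0.83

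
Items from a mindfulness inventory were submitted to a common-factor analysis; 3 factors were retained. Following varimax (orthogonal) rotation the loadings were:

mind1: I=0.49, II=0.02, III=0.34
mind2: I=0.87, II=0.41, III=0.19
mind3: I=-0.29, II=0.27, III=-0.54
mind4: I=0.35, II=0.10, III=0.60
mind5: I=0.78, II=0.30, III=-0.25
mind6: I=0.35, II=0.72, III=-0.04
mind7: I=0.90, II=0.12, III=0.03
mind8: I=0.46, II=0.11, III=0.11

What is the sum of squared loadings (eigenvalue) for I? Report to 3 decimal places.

2.956

SS loadings for I = 0.49² + 0.87² + (-0.29)² + 0.35² + 0.78² + 0.35² + 0.90² + 0.46² = 0.2401 + 0.7569 + 0.0841 + 0.1225 + 0.6084 + 0.1225 + 0.8100 + 0.2116 = 2.9561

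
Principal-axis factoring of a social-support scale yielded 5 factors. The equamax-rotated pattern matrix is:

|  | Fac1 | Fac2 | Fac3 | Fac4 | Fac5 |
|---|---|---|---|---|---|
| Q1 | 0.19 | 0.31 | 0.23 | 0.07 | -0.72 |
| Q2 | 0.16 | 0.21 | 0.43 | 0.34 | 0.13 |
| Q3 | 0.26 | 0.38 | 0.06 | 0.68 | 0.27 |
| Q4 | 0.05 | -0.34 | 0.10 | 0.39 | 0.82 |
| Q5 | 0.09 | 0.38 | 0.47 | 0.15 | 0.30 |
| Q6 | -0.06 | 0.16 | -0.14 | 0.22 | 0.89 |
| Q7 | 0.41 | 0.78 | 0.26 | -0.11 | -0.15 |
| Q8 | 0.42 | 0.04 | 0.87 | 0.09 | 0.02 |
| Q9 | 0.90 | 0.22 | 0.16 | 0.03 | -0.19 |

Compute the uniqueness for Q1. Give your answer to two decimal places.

h² = 0.19² + 0.31² + 0.23² + 0.07² + (-0.72)² = 0.0361 + 0.0961 + 0.0529 + 0.0049 + 0.5184 = 0.7084
Uniqueness u² = 1 − h² = 1 − 0.7084 = 0.2916

0.29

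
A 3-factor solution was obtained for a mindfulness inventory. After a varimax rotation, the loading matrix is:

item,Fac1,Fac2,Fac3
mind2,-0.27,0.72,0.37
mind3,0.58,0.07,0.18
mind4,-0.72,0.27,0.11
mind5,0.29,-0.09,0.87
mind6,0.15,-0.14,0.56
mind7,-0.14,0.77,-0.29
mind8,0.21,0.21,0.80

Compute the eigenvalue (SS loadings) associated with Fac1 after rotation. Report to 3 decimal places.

SS loadings for Fac1 = (-0.27)² + 0.58² + (-0.72)² + 0.29² + 0.15² + (-0.14)² + 0.21² = 0.0729 + 0.3364 + 0.5184 + 0.0841 + 0.0225 + 0.0196 + 0.0441 = 1.0980

1.098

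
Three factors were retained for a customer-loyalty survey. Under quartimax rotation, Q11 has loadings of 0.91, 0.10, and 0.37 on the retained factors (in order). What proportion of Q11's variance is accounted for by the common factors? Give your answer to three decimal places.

h² = 0.91² + 0.10² + 0.37² = 0.8281 + 0.0100 + 0.1369 = 0.9750

0.975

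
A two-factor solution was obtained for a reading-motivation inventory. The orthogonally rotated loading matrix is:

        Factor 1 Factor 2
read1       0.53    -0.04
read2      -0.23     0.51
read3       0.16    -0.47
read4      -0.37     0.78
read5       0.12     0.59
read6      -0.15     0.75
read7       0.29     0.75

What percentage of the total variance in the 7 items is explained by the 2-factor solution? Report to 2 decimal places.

SS loadings by factor: 0.6173, 2.5641; total = 3.1814.
Total variance with 7 standardized items is 7, so the solution explains 3.1814/7 = 0.4545 = 45.45%.

45.45%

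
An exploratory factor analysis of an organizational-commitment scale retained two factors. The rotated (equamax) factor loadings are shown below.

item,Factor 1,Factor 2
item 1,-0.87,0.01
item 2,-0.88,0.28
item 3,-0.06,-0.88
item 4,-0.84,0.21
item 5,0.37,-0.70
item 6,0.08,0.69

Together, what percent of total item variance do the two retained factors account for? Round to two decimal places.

Communalities: 0.7570, 0.8528, 0.7780, 0.7497, 0.6269, 0.4825; Σh² = 4.2469.
Total variance with 6 standardized items is 6, so the solution explains 4.2469/6 = 0.7078 = 70.78%.

70.78%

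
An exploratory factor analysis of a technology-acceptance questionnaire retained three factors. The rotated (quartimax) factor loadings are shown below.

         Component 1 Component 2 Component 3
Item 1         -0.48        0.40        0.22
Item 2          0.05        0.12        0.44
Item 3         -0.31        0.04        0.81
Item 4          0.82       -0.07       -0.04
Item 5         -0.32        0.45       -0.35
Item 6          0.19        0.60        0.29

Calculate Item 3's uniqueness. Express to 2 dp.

0.25

h² = (-0.31)² + 0.04² + 0.81² = 0.0961 + 0.0016 + 0.6561 = 0.7538
Uniqueness u² = 1 − h² = 1 − 0.7538 = 0.2462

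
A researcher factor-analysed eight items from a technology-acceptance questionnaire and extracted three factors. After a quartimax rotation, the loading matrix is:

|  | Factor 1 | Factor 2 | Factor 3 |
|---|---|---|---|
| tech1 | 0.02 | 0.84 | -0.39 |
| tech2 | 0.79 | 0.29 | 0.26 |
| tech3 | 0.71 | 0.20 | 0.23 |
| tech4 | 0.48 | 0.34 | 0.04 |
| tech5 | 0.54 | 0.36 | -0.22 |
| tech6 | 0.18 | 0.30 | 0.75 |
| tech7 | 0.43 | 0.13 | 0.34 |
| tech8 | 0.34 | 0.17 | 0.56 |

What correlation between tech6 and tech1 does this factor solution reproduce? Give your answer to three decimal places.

-0.037

r̂ = Σ λ_i·λ_j across factors = (0.18)(0.02) + (0.30)(0.84) + (0.75)(-0.39)
  = +0.0036 +0.2520 -0.2925 = -0.0369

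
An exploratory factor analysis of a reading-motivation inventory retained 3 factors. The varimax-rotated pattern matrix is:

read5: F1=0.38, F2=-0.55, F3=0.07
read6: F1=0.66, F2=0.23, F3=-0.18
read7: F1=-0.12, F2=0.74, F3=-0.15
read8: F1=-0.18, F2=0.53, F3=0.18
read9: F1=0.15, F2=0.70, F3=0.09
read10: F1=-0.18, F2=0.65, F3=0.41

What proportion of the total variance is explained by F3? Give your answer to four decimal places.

0.0447

SS loadings for F3 = 0.07² + (-0.18)² + (-0.15)² + 0.18² + 0.09² + 0.41² = 0.2684
Proportion of variance = 0.2684 / 6 = 0.0447.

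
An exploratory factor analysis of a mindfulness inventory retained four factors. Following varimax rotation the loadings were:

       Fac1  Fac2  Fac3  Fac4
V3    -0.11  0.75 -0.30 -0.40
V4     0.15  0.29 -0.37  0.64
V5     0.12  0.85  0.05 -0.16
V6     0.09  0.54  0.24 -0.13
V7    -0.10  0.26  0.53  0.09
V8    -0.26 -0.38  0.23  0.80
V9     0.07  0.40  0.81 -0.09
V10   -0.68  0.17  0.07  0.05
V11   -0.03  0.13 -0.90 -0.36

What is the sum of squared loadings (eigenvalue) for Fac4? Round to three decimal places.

1.400

SS loadings for Fac4 = (-0.40)² + 0.64² + (-0.16)² + (-0.13)² + 0.09² + 0.80² + (-0.09)² + 0.05² + (-0.36)² = 0.1600 + 0.4096 + 0.0256 + 0.0169 + 0.0081 + 0.6400 + 0.0081 + 0.0025 + 0.1296 = 1.4004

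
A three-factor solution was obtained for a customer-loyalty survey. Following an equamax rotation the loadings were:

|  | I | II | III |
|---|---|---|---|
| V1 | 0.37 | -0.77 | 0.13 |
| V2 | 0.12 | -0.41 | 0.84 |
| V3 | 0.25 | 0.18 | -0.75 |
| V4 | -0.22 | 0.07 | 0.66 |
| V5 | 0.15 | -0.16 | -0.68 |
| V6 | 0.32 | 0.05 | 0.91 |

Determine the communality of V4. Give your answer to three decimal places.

h² = (-0.22)² + 0.07² + 0.66² = 0.0484 + 0.0049 + 0.4356 = 0.4889

0.489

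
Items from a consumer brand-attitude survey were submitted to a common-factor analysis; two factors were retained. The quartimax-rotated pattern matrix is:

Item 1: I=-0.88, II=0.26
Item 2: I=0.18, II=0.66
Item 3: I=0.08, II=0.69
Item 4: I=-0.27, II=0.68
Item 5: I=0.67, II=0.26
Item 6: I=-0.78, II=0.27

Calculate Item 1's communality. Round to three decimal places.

0.842

h² = (-0.88)² + 0.26² = 0.7744 + 0.0676 = 0.8420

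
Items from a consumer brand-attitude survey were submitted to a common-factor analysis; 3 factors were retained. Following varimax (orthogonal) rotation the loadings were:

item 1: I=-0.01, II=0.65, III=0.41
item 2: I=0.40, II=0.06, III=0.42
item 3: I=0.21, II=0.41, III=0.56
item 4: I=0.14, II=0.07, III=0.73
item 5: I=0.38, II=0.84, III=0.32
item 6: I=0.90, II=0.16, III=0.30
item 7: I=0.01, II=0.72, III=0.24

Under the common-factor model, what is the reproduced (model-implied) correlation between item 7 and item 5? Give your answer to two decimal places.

0.69

r̂ = Σ λ_i·λ_j across factors = (0.01)(0.38) + (0.72)(0.84) + (0.24)(0.32)
  = +0.0038 +0.6048 +0.0768 = 0.6854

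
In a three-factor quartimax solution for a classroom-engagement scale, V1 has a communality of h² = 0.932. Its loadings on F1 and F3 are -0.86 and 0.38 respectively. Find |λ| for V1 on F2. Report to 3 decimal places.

Under orthogonal rotation h² = Σλ², so λ_F2² = h² − (0.8840) = 0.932 − 0.8840 = 0.0480.
|λ| = √0.0480 = 0.2191.

0.219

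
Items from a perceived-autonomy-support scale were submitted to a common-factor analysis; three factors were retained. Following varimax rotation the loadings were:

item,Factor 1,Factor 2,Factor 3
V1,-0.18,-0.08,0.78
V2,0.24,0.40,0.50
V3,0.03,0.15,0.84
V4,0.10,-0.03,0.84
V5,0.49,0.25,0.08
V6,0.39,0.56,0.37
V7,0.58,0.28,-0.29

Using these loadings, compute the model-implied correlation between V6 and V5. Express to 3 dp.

0.361

r̂ = Σ λ_i·λ_j across factors = (0.39)(0.49) + (0.56)(0.25) + (0.37)(0.08)
  = +0.1911 +0.1400 +0.0296 = 0.3607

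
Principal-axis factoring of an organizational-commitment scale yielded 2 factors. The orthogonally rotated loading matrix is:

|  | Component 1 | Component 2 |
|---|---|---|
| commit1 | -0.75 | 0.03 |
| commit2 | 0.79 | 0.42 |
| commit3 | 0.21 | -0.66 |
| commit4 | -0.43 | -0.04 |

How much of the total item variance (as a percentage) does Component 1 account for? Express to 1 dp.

35.4%

SS loadings for Component 1 = (-0.75)² + 0.79² + 0.21² + (-0.43)² = 1.4156
With 4 standardized items, total variance = 4. Proportion = 1.4156/4 = 0.3539 → 35.39%.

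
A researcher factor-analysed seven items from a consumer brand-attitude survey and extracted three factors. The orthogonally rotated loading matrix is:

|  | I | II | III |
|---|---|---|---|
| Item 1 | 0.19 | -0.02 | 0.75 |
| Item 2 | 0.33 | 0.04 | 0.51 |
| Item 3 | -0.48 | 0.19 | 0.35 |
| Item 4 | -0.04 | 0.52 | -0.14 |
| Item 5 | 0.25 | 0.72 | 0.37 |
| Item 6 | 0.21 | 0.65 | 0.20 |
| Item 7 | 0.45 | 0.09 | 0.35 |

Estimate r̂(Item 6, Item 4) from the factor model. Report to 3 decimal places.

r̂ = Σ λ_i·λ_j across factors = (0.21)(-0.04) + (0.65)(0.52) + (0.20)(-0.14)
  = -0.0084 +0.3380 -0.0280 = 0.3016

0.302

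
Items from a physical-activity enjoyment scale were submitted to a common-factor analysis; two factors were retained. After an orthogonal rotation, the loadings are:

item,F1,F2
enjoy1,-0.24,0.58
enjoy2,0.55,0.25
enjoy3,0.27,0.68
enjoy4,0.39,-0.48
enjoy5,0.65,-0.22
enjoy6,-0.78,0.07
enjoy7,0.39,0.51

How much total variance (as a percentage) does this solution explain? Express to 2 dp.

Communalities: 0.3940, 0.3650, 0.5353, 0.3825, 0.4709, 0.6133, 0.4122; Σh² = 3.1732.
Total variance with 7 standardized items is 7, so the solution explains 3.1732/7 = 0.4533 = 45.33%.

45.33%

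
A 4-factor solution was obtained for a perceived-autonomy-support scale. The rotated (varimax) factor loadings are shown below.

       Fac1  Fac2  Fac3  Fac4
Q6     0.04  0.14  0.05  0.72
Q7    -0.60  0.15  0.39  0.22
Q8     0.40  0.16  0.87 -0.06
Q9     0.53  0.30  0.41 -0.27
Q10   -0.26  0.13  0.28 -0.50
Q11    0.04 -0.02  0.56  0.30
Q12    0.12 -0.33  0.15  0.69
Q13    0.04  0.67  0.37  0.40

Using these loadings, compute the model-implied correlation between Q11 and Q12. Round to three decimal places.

r̂ = Σ λ_i·λ_j across factors = (0.04)(0.12) + (-0.02)(-0.33) + (0.56)(0.15) + (0.30)(0.69)
  = +0.0048 +0.0066 +0.0840 +0.2070 = 0.3024

0.302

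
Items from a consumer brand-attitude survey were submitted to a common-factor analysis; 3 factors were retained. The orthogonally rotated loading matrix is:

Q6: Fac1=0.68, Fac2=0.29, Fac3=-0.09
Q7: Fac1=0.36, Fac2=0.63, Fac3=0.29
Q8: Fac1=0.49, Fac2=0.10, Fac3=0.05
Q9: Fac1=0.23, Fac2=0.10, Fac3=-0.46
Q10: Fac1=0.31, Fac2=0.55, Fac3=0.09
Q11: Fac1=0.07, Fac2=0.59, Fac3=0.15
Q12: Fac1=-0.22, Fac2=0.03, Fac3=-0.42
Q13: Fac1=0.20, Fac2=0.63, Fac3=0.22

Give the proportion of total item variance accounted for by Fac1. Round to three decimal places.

SS loadings for Fac1 = 0.68² + 0.36² + 0.49² + 0.23² + 0.31² + 0.07² + (-0.22)² + 0.20² = 1.0744
Proportion of variance = 1.0744 / 8 = 0.1343.

0.134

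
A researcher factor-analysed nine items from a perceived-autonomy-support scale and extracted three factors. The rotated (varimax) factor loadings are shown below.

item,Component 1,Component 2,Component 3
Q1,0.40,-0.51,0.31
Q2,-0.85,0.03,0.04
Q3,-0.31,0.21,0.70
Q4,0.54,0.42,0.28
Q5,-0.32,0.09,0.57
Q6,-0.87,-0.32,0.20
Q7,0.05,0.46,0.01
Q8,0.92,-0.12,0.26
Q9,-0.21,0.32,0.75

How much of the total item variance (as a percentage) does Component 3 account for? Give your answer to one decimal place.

SS loadings for Component 3 = 0.31² + 0.04² + 0.70² + 0.28² + 0.57² + 0.20² + 0.01² + 0.26² + 0.75² = 1.6612
With 9 standardized items, total variance = 9. Proportion = 1.6612/9 = 0.1846 → 18.46%.

18.5%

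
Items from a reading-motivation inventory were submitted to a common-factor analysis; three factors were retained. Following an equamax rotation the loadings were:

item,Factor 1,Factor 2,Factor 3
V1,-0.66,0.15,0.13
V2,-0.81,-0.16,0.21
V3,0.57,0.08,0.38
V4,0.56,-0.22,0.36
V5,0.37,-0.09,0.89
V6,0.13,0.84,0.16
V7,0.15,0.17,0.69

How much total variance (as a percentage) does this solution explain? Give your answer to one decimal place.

62.6%

SS loadings by factor: 1.9065, 0.8455, 1.6288; total = 4.3808.
Total variance with 7 standardized items is 7, so the solution explains 4.3808/7 = 0.6258 = 62.58%.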